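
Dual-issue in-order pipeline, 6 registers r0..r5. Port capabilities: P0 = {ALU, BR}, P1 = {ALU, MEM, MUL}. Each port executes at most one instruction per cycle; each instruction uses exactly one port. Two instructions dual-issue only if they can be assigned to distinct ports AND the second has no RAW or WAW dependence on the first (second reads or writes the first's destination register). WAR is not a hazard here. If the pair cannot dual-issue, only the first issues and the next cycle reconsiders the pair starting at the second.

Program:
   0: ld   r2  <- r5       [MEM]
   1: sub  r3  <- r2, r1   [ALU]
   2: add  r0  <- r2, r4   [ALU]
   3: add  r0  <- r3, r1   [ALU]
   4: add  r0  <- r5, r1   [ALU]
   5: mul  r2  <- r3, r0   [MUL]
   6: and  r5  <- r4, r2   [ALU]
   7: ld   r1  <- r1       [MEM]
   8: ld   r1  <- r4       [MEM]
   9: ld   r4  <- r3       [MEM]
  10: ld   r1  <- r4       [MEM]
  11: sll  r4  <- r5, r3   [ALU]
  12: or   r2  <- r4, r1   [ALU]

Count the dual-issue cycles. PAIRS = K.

PAIRS = 3

t=0 i0:ld ; RAW r2
t=1 i1+i2:sub add ; pair
t=2 i3:add ; WAW r0
t=3 i4:add ; RAW r0
t=4 i5:mul ; RAW r2
t=5 i6+i7:and ld ; pair
t=6 i8:ld ; no-port MEM/MEM
t=7 i9:ld ; no-port MEM/MEM
t=8 i10+i11:ld sll ; pair
t=9 i12:or ; tail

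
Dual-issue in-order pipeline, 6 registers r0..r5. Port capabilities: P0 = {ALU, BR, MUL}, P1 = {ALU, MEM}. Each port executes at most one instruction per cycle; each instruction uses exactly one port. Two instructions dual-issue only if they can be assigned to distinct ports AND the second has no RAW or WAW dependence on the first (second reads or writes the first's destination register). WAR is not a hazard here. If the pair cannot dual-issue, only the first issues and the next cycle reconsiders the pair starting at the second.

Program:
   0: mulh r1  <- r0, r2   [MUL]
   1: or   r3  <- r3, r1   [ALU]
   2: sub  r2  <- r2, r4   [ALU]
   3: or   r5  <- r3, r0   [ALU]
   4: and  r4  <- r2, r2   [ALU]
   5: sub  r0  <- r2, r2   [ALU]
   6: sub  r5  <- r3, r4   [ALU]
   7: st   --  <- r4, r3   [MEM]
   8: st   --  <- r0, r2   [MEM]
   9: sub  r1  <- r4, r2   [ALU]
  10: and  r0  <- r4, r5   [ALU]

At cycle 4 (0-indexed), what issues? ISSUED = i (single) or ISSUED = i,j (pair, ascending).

[0] i0  mulh.MUL  -- RAW r1
[1] i1&i2  or.ALU/sub.ALU  -- pair
[2] i3&i4  or.ALU/and.ALU  -- pair
[3] i5&i6  sub.ALU/sub.ALU  -- pair
[4] i7  st.MEM  -- no-port MEM/MEM
[5] i8&i9  st.MEM/sub.ALU  -- pair
[6] i10  and.ALU  -- tail

ISSUED = 7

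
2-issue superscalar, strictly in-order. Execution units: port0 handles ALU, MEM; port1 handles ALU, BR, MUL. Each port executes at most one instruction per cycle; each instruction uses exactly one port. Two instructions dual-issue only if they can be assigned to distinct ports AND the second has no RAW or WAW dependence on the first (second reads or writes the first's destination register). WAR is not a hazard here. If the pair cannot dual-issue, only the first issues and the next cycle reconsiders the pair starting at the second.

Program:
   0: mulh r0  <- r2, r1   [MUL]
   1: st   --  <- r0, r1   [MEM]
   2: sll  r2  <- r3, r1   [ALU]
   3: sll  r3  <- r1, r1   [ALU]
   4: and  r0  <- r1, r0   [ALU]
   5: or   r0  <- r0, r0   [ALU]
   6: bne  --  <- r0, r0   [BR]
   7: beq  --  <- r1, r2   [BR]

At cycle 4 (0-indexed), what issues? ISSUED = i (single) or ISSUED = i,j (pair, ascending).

0. mulh @i0  | RAW r0
1. st sll @i1+i2  | 2-wide
2. sll and @i3+i4  | 2-wide
3. or @i5  | RAW r0
4. bne @i6  | no-port BR/BR
5. beq @i7  | tail

ISSUED = 6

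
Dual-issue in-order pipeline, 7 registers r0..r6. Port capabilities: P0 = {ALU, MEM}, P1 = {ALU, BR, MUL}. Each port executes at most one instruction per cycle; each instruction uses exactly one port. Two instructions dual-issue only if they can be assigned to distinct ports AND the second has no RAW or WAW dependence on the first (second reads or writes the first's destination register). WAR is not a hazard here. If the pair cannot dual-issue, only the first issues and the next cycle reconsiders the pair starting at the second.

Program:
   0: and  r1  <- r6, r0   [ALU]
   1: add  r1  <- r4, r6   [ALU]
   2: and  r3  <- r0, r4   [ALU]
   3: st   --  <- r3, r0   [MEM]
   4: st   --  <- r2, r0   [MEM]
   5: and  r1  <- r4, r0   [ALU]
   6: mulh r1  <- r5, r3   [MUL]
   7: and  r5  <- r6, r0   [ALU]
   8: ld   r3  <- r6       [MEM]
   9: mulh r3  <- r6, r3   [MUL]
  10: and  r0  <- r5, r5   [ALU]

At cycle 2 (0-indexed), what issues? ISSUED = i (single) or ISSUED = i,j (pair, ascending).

ISSUED = 3

[0] i0  and.ALU  -- WAW r1
[1] i1,i2  add.ALU/and.ALU  -- dual
[2] i3  st.MEM  -- no-port MEM/MEM
[3] i4,i5  st.MEM/and.ALU  -- dual
[4] i6,i7  mulh.MUL/and.ALU  -- dual
[5] i8  ld.MEM  -- RAW+WAW r3
[6] i9,i10  mulh.MUL/and.ALU  -- dual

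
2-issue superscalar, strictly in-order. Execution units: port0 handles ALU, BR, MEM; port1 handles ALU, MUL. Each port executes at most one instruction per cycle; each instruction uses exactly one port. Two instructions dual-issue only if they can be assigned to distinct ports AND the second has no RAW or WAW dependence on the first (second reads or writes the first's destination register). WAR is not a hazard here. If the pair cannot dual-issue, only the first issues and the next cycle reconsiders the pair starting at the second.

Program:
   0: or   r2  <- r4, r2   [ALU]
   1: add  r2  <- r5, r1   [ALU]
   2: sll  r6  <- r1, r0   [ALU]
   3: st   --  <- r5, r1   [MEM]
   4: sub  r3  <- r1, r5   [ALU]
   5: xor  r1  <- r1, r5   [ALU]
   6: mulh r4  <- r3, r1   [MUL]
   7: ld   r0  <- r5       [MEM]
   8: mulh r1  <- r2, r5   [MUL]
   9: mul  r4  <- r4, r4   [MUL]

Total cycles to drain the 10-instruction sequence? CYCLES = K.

CYCLES = 7

c0: i0 or  WAW r2
c1: i1+i2 add sll  dual
c2: i3+i4 st sub  dual
c3: i5 xor  RAW r1
c4: i6+i7 mulh ld  dual
c5: i8 mulh  no-port MUL/MUL
c6: i9 mul  tail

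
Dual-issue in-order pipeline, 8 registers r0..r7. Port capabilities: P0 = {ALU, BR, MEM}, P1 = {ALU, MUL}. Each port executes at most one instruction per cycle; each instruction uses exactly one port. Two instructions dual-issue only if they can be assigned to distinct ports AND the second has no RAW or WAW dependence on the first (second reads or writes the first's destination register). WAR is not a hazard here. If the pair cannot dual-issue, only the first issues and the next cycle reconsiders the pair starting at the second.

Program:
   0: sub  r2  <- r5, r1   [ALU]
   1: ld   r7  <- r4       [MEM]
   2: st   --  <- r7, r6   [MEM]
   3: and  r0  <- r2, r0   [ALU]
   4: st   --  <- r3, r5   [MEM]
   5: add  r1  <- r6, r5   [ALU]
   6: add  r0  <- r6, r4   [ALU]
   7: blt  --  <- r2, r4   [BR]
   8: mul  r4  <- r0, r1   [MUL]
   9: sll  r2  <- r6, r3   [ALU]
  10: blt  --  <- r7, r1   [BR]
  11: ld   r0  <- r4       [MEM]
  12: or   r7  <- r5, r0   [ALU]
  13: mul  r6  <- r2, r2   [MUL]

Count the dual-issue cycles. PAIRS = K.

#0 head=0: sub.ALU+ld.MEM i0&i1 2-wide
#1 head=2: st.MEM+and.ALU i2&i3 2-wide
#2 head=4: st.MEM+add.ALU i4&i5 2-wide
#3 head=6: add.ALU+blt.BR i6&i7 2-wide
#4 head=8: mul.MUL+sll.ALU i8&i9 2-wide
#5 head=10: blt.BR i10 no-port BR/MEM
#6 head=11: ld.MEM i11 RAW r0
#7 head=12: or.ALU+mul.MUL i12&i13 2-wide

PAIRS = 6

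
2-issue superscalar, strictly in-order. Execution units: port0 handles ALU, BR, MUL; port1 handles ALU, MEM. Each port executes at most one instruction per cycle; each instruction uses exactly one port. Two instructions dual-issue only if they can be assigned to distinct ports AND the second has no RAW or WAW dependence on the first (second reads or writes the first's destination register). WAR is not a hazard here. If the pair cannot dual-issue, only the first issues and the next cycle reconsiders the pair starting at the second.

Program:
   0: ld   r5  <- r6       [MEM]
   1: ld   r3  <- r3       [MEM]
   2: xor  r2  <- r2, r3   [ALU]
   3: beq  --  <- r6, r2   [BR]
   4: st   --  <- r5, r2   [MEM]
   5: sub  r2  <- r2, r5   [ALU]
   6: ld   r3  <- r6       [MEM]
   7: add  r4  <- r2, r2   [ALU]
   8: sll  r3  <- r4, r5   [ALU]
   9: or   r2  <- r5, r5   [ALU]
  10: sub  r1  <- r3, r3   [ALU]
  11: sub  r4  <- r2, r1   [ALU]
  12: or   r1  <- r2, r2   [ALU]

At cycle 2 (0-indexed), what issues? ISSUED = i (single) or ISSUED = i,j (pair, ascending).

  cy0 -> i0 (ld) no-port MEM/MEM
  cy1 -> i1 (ld) RAW r3
  cy2 -> i2 (xor) RAW r2
  cy3 -> i3+i4 (beq/st) pair
  cy4 -> i5+i6 (sub/ld) pair
  cy5 -> i7 (add) RAW r4
  cy6 -> i8+i9 (sll/or) pair
  cy7 -> i10 (sub) RAW r1
  cy8 -> i11+i12 (sub/or) pair

ISSUED = 2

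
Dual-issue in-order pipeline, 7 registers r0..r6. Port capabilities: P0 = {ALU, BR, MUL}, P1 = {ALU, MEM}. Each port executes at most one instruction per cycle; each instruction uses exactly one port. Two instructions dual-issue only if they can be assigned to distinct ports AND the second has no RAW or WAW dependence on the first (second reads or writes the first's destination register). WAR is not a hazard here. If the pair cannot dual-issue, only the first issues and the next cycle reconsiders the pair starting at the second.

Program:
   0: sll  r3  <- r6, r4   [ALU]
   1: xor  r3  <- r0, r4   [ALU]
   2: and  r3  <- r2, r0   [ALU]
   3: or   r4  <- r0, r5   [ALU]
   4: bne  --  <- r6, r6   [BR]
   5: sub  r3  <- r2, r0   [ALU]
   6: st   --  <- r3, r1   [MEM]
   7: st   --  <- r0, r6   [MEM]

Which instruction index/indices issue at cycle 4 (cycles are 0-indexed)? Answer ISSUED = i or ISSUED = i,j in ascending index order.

ISSUED = 6

#0 head=0: sll.ALU i0 WAW r3
#1 head=1: xor.ALU i1 WAW r3
#2 head=2: and.ALU or.ALU i2,i3 pair
#3 head=4: bne.BR sub.ALU i4,i5 pair
#4 head=6: st.MEM i6 no-port MEM/MEM
#5 head=7: st.MEM i7 tail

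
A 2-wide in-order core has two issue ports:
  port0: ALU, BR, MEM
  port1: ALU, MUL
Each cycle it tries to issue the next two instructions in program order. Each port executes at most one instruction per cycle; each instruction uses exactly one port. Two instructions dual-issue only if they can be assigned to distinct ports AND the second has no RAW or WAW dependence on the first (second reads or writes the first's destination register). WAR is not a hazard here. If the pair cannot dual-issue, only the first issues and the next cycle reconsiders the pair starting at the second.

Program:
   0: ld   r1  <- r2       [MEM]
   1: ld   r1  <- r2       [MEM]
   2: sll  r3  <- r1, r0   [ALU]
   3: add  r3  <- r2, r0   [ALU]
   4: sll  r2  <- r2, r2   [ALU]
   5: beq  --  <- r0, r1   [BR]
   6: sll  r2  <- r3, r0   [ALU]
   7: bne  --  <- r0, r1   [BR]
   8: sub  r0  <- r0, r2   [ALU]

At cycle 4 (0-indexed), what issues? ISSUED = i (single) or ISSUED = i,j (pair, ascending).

ISSUED = 5,6

[0] i0  ld  -- no-port MEM/MEM
[1] i1  ld  -- RAW r1
[2] i2  sll  -- WAW r3
[3] i3,i4  add+sll  -- dual
[4] i5,i6  beq+sll  -- dual
[5] i7,i8  bne+sub  -- dual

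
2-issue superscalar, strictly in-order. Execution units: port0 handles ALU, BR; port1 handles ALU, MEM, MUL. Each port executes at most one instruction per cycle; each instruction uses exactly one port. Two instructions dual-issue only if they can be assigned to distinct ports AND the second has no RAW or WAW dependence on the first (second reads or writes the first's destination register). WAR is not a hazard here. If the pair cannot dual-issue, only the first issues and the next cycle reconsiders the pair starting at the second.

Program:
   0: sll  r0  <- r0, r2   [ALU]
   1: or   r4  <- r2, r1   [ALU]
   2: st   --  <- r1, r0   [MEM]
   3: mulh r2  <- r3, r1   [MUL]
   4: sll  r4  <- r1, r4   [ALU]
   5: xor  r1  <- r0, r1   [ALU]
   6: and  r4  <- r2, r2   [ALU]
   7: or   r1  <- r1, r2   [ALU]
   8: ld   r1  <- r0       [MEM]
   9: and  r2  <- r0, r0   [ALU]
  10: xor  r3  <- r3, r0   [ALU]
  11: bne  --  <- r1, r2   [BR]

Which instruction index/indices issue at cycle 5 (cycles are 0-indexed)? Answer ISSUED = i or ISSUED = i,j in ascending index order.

ISSUED = 8,9

0. sll/or @i0&i1  | dual
1. st @i2  | no-port MEM/MUL
2. mulh/sll @i3&i4  | dual
3. xor/and @i5&i6  | dual
4. or @i7  | WAW r1
5. ld/and @i8&i9  | dual
6. xor/bne @i10&i11  | dual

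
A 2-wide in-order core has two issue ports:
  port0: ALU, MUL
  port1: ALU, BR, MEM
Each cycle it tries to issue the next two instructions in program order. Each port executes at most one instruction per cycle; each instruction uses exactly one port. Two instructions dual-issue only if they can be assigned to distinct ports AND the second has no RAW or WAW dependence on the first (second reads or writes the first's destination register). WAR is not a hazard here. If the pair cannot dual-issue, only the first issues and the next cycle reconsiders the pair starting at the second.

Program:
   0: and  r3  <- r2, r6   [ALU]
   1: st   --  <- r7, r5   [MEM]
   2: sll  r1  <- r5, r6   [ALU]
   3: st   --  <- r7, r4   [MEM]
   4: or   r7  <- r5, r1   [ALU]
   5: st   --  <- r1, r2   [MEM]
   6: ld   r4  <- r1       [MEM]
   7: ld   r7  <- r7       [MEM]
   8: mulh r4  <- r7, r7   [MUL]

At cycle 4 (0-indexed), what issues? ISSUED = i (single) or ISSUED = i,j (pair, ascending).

t=0 i0,i1:and.ALU;st.MEM ; pair
t=1 i2,i3:sll.ALU;st.MEM ; pair
t=2 i4,i5:or.ALU;st.MEM ; pair
t=3 i6:ld.MEM ; no-port MEM/MEM
t=4 i7:ld.MEM ; RAW r7
t=5 i8:mulh.MUL ; tail

ISSUED = 7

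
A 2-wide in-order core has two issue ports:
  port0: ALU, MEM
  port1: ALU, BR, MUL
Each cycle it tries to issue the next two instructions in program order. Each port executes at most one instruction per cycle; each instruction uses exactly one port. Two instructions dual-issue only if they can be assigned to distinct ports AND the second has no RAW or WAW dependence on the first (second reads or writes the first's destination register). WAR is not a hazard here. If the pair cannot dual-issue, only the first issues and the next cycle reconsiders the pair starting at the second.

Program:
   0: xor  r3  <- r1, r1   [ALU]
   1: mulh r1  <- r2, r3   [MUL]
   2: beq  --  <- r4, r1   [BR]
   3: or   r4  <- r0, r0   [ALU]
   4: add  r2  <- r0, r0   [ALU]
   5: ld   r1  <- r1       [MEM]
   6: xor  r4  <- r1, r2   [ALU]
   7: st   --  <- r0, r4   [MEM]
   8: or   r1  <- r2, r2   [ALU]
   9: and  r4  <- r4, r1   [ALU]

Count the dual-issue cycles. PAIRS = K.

#0 head=0: xor.ALU i0 RAW r3
#1 head=1: mulh.MUL i1 no-port MUL/BR
#2 head=2: beq.BR;or.ALU i2/i3 pair
#3 head=4: add.ALU;ld.MEM i4/i5 pair
#4 head=6: xor.ALU i6 RAW r4
#5 head=7: st.MEM;or.ALU i7/i8 pair
#6 head=9: and.ALU i9 tail

PAIRS = 3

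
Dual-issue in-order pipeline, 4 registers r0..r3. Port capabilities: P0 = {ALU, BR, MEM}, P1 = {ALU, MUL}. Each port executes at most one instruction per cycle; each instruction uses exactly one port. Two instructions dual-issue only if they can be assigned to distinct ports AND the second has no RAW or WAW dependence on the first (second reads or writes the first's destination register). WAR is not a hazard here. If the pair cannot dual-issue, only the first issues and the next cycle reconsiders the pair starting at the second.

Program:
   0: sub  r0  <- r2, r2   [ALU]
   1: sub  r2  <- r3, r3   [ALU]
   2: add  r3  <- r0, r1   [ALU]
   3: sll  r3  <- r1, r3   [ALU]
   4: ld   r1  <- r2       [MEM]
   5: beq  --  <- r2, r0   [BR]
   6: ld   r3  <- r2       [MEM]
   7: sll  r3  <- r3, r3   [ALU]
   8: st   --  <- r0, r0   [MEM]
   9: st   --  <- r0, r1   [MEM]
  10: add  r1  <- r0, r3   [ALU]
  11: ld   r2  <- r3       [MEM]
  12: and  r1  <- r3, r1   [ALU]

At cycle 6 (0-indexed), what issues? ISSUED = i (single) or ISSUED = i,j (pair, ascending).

0. sub.ALU;sub.ALU @i0,i1  | 2-wide
1. add.ALU @i2  | RAW+WAW r3
2. sll.ALU;ld.MEM @i3,i4  | 2-wide
3. beq.BR @i5  | no-port BR/MEM
4. ld.MEM @i6  | RAW+WAW r3
5. sll.ALU;st.MEM @i7,i8  | 2-wide
6. st.MEM;add.ALU @i9,i10  | 2-wide
7. ld.MEM;and.ALU @i11,i12  | 2-wide

ISSUED = 9,10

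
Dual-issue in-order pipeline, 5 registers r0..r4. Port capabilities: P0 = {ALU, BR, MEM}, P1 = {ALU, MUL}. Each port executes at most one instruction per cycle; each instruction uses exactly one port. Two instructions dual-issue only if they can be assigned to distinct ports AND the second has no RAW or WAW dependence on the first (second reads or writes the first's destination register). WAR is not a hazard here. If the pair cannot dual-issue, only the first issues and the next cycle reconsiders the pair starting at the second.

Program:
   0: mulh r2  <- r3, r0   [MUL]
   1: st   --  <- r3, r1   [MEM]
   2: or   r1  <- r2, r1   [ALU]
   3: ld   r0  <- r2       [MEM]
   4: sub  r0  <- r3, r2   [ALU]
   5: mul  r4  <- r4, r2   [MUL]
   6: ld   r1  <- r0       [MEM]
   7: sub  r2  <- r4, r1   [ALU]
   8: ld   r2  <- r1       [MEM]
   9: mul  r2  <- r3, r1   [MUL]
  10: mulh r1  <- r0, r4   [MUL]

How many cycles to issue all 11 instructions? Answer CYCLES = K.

[0] i0,i1  mulh+st  -- pair
[1] i2,i3  or+ld  -- pair
[2] i4,i5  sub+mul  -- pair
[3] i6  ld  -- RAW r1
[4] i7  sub  -- WAW r2
[5] i8  ld  -- WAW r2
[6] i9  mul  -- no-port MUL/MUL
[7] i10  mulh  -- tail

CYCLES = 8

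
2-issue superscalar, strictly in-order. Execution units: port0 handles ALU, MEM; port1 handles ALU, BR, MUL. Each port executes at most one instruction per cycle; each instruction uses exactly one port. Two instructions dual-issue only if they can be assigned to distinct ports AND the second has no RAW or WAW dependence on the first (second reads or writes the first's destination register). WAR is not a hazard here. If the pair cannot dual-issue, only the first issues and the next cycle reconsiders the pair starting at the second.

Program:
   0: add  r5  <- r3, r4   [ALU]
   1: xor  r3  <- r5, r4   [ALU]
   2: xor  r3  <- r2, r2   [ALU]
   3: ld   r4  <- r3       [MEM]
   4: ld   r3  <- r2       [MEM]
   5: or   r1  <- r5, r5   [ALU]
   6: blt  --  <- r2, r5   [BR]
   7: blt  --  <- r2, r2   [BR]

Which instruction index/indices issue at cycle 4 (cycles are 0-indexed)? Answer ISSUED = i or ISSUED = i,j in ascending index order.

ISSUED = 4,5

0. add.ALU @i0  | RAW r5
1. xor.ALU @i1  | WAW r3
2. xor.ALU @i2  | RAW r3
3. ld.MEM @i3  | no-port MEM/MEM
4. ld.MEM+or.ALU @i4+i5  | pair
5. blt.BR @i6  | no-port BR/BR
6. blt.BR @i7  | tail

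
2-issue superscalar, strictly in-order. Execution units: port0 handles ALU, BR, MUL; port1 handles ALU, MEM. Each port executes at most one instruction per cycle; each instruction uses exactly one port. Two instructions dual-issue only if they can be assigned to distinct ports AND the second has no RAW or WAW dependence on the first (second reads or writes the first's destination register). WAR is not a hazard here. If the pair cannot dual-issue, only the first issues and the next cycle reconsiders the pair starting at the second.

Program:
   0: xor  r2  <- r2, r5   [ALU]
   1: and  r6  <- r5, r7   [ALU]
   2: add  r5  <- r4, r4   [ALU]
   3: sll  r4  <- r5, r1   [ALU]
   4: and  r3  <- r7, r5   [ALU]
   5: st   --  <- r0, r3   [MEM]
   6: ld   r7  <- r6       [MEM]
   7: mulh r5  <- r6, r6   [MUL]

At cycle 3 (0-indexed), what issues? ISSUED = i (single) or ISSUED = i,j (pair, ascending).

[0] i0+i1  xor+and  -- dual
[1] i2  add  -- RAW r5
[2] i3+i4  sll+and  -- dual
[3] i5  st  -- no-port MEM/MEM
[4] i6+i7  ld+mulh  -- dual

ISSUED = 5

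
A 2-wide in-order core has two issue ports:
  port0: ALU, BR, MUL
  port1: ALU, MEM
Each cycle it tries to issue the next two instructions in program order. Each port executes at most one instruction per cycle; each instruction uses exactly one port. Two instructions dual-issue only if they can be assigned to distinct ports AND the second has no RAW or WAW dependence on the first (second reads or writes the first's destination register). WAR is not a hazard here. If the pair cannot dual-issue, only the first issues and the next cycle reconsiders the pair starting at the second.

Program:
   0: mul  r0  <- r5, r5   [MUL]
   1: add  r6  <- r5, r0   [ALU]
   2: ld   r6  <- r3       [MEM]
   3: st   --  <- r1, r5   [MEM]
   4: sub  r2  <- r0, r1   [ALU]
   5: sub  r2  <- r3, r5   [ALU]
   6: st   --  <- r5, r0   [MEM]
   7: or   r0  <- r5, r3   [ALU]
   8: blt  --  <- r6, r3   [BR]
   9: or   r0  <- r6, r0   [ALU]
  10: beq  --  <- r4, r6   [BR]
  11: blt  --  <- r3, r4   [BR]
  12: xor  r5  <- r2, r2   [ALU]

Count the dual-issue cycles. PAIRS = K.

PAIRS = 5

c0: i0 mul.MUL  RAW r0
c1: i1 add.ALU  WAW r6
c2: i2 ld.MEM  no-port MEM/MEM
c3: i3&i4 st.MEM/sub.ALU  2-wide
c4: i5&i6 sub.ALU/st.MEM  2-wide
c5: i7&i8 or.ALU/blt.BR  2-wide
c6: i9&i10 or.ALU/beq.BR  2-wide
c7: i11&i12 blt.BR/xor.ALU  2-wide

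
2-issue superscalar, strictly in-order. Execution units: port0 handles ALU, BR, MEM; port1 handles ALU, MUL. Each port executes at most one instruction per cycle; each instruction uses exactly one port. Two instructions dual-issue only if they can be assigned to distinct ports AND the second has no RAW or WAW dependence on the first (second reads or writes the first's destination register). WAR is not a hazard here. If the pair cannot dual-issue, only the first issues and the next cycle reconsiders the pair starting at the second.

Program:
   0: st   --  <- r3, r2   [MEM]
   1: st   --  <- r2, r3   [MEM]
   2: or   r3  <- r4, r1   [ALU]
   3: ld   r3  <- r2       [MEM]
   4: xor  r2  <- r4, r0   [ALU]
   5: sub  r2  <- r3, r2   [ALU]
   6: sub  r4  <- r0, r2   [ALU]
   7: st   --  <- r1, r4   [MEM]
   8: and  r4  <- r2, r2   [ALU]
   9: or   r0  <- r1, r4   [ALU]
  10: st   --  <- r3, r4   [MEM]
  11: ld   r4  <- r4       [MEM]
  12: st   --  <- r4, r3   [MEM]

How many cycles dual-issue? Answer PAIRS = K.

c0: i0 st  no-port MEM/MEM
c1: i1+i2 st+or  dual
c2: i3+i4 ld+xor  dual
c3: i5 sub  RAW r2
c4: i6 sub  RAW r4
c5: i7+i8 st+and  dual
c6: i9+i10 or+st  dual
c7: i11 ld  no-port MEM/MEM
c8: i12 st  tail

PAIRS = 4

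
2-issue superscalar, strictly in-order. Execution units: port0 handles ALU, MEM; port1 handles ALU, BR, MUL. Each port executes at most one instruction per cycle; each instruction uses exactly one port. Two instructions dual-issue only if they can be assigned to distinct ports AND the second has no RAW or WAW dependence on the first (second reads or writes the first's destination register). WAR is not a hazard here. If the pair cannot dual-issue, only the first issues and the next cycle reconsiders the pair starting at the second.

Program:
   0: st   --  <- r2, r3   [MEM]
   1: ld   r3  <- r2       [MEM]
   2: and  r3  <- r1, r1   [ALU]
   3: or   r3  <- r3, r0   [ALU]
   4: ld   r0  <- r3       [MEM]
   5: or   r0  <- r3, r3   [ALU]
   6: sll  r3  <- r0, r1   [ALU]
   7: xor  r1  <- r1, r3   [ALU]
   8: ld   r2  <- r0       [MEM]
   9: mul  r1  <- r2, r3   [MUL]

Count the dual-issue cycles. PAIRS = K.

PAIRS = 1

0. st @i0  | no-port MEM/MEM
1. ld @i1  | WAW r3
2. and @i2  | RAW+WAW r3
3. or @i3  | RAW r3
4. ld @i4  | WAW r0
5. or @i5  | RAW r0
6. sll @i6  | RAW r3
7. xor+ld @i7/i8  | dual
8. mul @i9  | tail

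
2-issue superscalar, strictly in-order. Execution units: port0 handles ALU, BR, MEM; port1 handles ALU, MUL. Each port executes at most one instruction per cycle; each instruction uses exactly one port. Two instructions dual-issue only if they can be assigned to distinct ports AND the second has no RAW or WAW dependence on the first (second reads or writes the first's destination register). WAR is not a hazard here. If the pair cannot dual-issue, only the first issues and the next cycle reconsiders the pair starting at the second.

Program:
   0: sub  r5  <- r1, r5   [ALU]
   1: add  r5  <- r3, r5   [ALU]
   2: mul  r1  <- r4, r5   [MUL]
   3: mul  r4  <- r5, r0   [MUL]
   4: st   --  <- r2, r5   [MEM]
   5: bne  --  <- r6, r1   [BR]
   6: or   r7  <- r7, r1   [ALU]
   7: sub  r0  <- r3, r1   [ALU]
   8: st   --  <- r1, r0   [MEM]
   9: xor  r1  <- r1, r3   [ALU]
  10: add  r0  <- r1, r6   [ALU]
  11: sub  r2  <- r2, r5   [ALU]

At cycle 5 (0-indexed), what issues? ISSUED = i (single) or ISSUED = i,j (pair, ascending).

ISSUED = 7

  cy0 -> i0 (sub.ALU) RAW+WAW r5
  cy1 -> i1 (add.ALU) RAW r5
  cy2 -> i2 (mul.MUL) no-port MUL/MUL
  cy3 -> i3+i4 (mul.MUL;st.MEM) 2-wide
  cy4 -> i5+i6 (bne.BR;or.ALU) 2-wide
  cy5 -> i7 (sub.ALU) RAW r0
  cy6 -> i8+i9 (st.MEM;xor.ALU) 2-wide
  cy7 -> i10+i11 (add.ALU;sub.ALU) 2-wide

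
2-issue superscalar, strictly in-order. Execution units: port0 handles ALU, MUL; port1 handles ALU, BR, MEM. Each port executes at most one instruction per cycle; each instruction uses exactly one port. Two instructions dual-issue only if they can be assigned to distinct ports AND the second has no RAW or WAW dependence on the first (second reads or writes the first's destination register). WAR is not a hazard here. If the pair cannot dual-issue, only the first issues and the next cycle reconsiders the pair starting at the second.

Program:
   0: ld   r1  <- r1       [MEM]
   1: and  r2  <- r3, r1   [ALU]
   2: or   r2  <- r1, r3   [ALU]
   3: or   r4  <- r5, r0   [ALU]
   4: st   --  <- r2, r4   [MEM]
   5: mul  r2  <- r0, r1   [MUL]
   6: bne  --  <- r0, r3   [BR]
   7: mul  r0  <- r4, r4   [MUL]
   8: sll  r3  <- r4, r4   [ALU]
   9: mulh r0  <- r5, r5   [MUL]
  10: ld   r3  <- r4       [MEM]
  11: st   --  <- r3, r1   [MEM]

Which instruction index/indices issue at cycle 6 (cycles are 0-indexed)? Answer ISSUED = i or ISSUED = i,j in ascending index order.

0. ld @i0  | RAW r1
1. and @i1  | WAW r2
2. or or @i2&i3  | dual
3. st mul @i4&i5  | dual
4. bne mul @i6&i7  | dual
5. sll mulh @i8&i9  | dual
6. ld @i10  | no-port MEM/MEM
7. st @i11  | tail

ISSUED = 10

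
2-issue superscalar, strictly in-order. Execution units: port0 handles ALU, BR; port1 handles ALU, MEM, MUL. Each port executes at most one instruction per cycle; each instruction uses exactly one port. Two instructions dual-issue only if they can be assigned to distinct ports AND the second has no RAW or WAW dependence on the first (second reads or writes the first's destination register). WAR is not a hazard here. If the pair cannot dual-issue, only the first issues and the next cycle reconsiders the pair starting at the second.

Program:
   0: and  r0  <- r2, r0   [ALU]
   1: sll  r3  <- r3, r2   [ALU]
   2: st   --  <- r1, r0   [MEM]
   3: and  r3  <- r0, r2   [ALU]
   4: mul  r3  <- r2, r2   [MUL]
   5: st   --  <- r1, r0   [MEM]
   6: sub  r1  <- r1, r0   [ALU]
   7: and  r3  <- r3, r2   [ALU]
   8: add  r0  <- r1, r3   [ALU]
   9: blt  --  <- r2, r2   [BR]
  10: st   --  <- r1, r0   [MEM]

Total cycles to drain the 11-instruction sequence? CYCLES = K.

t=0 i0+i1:and+sll ; dual
t=1 i2+i3:st+and ; dual
t=2 i4:mul ; no-port MUL/MEM
t=3 i5+i6:st+sub ; dual
t=4 i7:and ; RAW r3
t=5 i8+i9:add+blt ; dual
t=6 i10:st ; tail

CYCLES = 7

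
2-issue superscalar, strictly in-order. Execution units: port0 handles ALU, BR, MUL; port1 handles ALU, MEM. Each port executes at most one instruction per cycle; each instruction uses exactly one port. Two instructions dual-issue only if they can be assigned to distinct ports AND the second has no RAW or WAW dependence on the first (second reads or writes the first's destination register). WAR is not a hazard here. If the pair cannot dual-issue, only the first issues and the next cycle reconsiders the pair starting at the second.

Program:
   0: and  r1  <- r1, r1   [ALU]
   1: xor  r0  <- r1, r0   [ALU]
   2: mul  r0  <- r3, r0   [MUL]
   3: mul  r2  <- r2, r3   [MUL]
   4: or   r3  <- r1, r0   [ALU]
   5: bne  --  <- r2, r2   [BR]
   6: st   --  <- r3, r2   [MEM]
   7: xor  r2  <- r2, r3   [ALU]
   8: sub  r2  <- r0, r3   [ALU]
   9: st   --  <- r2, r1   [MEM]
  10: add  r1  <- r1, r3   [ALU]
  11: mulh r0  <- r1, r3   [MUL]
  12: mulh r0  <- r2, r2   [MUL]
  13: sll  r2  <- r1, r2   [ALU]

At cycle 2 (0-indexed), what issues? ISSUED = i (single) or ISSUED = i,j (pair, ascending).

#0 head=0: and i0 RAW r1
#1 head=1: xor i1 RAW+WAW r0
#2 head=2: mul i2 no-port MUL/MUL
#3 head=3: mul+or i3,i4 dual
#4 head=5: bne+st i5,i6 dual
#5 head=7: xor i7 WAW r2
#6 head=8: sub i8 RAW r2
#7 head=9: st+add i9,i10 dual
#8 head=11: mulh i11 no-port MUL/MUL
#9 head=12: mulh+sll i12,i13 dual

ISSUED = 2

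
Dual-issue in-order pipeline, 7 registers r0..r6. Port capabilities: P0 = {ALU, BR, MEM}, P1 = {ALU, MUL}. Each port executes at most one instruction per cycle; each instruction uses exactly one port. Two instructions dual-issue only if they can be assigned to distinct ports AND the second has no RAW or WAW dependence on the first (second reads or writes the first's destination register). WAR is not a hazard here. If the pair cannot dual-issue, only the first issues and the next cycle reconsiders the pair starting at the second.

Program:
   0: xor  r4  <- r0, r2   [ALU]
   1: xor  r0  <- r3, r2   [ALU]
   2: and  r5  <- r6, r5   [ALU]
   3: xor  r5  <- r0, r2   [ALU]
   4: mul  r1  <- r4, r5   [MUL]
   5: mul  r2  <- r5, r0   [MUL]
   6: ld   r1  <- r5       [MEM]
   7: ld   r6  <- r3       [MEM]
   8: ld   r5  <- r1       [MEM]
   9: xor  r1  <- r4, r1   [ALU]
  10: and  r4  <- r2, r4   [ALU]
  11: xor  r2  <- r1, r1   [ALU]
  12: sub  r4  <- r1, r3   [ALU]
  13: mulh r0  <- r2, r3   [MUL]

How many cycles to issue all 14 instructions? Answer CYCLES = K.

c0: i0/i1 xor/xor  dual
c1: i2 and  WAW r5
c2: i3 xor  RAW r5
c3: i4 mul  no-port MUL/MUL
c4: i5/i6 mul/ld  dual
c5: i7 ld  no-port MEM/MEM
c6: i8/i9 ld/xor  dual
c7: i10/i11 and/xor  dual
c8: i12/i13 sub/mulh  dual

CYCLES = 9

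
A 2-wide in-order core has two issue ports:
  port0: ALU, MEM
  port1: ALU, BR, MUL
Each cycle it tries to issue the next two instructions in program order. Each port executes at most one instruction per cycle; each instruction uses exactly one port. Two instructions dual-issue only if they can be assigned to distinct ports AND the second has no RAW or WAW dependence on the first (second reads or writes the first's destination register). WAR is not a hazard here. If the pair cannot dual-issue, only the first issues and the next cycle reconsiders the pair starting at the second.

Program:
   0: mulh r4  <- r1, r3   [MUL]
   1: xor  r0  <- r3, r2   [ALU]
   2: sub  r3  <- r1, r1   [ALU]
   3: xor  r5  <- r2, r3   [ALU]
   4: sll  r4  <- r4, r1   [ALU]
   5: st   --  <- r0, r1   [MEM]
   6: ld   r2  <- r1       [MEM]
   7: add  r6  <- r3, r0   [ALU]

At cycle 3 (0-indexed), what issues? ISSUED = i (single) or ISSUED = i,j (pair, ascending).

ISSUED = 5

[0] i0,i1  mulh xor  -- pair
[1] i2  sub  -- RAW r3
[2] i3,i4  xor sll  -- pair
[3] i5  st  -- no-port MEM/MEM
[4] i6,i7  ld add  -- pair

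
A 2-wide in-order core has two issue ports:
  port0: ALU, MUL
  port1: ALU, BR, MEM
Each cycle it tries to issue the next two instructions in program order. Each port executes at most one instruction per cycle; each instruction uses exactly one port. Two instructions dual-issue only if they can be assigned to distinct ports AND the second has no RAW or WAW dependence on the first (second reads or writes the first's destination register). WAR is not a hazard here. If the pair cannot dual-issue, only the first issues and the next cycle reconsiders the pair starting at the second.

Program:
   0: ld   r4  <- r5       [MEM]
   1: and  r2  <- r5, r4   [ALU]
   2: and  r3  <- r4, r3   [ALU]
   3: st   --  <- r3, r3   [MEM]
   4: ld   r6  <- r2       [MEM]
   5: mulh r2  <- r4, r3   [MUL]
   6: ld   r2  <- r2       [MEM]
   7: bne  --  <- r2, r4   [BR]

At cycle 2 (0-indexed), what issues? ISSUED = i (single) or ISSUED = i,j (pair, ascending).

c0: i0 ld  RAW r4
c1: i1+i2 and+and  2-wide
c2: i3 st  no-port MEM/MEM
c3: i4+i5 ld+mulh  2-wide
c4: i6 ld  no-port MEM/BR
c5: i7 bne  tail

ISSUED = 3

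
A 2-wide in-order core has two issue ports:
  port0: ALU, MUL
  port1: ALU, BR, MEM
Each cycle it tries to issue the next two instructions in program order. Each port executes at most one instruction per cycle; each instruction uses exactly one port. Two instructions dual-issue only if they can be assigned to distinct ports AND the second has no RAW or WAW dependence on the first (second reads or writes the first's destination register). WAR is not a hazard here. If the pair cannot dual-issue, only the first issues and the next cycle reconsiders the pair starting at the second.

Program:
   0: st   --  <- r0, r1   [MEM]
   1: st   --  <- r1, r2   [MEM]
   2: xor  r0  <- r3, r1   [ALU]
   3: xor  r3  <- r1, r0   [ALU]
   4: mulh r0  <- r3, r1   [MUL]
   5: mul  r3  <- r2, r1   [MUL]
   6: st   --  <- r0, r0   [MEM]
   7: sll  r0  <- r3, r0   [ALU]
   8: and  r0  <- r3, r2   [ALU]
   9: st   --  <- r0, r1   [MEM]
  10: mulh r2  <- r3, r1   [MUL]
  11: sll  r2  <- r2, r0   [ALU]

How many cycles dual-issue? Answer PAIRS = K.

#0 head=0: st i0 no-port MEM/MEM
#1 head=1: st+xor i1/i2 dual
#2 head=3: xor i3 RAW r3
#3 head=4: mulh i4 no-port MUL/MUL
#4 head=5: mul+st i5/i6 dual
#5 head=7: sll i7 WAW r0
#6 head=8: and i8 RAW r0
#7 head=9: st+mulh i9/i10 dual
#8 head=11: sll i11 tail

PAIRS = 3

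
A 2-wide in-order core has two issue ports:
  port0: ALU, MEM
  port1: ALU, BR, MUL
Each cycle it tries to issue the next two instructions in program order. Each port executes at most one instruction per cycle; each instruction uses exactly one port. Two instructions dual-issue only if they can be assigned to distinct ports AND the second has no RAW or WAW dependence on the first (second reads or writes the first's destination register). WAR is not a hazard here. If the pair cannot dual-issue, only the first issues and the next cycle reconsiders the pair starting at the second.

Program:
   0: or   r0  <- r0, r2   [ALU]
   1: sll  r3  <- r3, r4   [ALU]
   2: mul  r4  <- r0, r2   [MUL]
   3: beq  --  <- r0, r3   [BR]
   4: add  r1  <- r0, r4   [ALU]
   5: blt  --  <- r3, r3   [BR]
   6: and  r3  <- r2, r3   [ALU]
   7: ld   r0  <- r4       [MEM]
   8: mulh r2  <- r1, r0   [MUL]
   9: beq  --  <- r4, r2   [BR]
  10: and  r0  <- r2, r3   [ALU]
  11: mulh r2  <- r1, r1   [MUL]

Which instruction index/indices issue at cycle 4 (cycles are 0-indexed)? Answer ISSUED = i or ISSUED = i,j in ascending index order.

ISSUED = 7

[0] i0+i1  or.ALU;sll.ALU  -- pair
[1] i2  mul.MUL  -- no-port MUL/BR
[2] i3+i4  beq.BR;add.ALU  -- pair
[3] i5+i6  blt.BR;and.ALU  -- pair
[4] i7  ld.MEM  -- RAW r0
[5] i8  mulh.MUL  -- no-port MUL/BR
[6] i9+i10  beq.BR;and.ALU  -- pair
[7] i11  mulh.MUL  -- tail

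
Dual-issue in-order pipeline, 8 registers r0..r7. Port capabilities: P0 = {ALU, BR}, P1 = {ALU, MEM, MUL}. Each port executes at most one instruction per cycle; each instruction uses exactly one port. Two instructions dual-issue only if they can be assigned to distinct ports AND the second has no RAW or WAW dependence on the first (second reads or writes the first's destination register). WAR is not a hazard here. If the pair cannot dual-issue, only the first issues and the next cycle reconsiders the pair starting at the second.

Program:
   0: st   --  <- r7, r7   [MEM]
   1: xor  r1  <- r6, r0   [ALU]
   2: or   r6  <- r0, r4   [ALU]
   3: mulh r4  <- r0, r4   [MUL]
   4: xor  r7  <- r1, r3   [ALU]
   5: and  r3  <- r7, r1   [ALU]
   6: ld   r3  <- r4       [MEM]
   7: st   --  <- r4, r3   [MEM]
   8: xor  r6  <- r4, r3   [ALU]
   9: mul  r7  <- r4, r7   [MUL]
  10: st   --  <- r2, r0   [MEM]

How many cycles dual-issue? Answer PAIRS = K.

0. st+xor @i0/i1  | 2-wide
1. or+mulh @i2/i3  | 2-wide
2. xor @i4  | RAW r7
3. and @i5  | WAW r3
4. ld @i6  | no-port MEM/MEM
5. st+xor @i7/i8  | 2-wide
6. mul @i9  | no-port MUL/MEM
7. st @i10  | tail

PAIRS = 3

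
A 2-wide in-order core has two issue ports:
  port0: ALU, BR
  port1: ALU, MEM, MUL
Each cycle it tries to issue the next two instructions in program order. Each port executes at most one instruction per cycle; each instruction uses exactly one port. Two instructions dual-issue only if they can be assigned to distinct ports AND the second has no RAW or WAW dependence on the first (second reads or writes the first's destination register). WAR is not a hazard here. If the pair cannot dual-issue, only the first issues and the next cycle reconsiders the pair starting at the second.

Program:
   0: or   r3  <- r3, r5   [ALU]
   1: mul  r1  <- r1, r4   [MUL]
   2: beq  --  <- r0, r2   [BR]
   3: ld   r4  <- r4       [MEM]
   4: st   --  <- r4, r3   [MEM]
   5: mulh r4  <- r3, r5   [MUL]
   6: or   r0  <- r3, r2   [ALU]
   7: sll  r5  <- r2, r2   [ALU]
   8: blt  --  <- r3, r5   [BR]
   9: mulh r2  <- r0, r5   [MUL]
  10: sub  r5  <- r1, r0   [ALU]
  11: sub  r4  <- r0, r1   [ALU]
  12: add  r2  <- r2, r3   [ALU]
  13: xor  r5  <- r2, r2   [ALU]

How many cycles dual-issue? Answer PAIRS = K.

  cy0 -> i0+i1 (or.ALU+mul.MUL) dual
  cy1 -> i2+i3 (beq.BR+ld.MEM) dual
  cy2 -> i4 (st.MEM) no-port MEM/MUL
  cy3 -> i5+i6 (mulh.MUL+or.ALU) dual
  cy4 -> i7 (sll.ALU) RAW r5
  cy5 -> i8+i9 (blt.BR+mulh.MUL) dual
  cy6 -> i10+i11 (sub.ALU+sub.ALU) dual
  cy7 -> i12 (add.ALU) RAW r2
  cy8 -> i13 (xor.ALU) tail

PAIRS = 5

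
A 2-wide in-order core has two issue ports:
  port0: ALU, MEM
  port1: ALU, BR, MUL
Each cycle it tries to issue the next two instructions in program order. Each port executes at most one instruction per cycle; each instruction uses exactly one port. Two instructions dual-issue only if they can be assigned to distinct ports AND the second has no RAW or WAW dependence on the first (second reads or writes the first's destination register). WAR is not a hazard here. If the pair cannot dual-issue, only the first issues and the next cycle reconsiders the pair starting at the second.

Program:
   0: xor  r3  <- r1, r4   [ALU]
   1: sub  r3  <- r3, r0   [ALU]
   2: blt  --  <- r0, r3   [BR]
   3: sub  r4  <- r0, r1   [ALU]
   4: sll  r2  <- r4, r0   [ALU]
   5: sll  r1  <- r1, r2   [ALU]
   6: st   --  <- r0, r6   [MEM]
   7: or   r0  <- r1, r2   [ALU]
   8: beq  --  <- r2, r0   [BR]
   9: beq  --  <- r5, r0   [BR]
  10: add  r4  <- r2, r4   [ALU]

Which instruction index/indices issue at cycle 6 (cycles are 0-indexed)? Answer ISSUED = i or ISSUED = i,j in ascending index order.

c0: i0 xor.ALU  RAW+WAW r3
c1: i1 sub.ALU  RAW r3
c2: i2/i3 blt.BR sub.ALU  pair
c3: i4 sll.ALU  RAW r2
c4: i5/i6 sll.ALU st.MEM  pair
c5: i7 or.ALU  RAW r0
c6: i8 beq.BR  no-port BR/BR
c7: i9/i10 beq.BR add.ALU  pair

ISSUED = 8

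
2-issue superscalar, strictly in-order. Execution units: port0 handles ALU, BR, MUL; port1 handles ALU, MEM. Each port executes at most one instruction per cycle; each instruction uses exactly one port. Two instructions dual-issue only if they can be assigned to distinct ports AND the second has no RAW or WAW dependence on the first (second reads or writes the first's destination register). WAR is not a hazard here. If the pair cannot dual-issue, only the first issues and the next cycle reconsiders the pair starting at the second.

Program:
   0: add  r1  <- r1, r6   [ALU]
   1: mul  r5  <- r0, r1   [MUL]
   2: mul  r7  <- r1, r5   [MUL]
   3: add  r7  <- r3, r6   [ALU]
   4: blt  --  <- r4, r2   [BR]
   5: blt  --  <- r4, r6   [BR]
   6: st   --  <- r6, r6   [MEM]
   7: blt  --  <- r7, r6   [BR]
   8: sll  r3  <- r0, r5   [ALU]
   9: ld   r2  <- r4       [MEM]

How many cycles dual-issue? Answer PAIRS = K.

t=0 i0:add.ALU ; RAW r1
t=1 i1:mul.MUL ; no-port MUL/MUL
t=2 i2:mul.MUL ; WAW r7
t=3 i3+i4:add.ALU;blt.BR ; 2-wide
t=4 i5+i6:blt.BR;st.MEM ; 2-wide
t=5 i7+i8:blt.BR;sll.ALU ; 2-wide
t=6 i9:ld.MEM ; tail

PAIRS = 3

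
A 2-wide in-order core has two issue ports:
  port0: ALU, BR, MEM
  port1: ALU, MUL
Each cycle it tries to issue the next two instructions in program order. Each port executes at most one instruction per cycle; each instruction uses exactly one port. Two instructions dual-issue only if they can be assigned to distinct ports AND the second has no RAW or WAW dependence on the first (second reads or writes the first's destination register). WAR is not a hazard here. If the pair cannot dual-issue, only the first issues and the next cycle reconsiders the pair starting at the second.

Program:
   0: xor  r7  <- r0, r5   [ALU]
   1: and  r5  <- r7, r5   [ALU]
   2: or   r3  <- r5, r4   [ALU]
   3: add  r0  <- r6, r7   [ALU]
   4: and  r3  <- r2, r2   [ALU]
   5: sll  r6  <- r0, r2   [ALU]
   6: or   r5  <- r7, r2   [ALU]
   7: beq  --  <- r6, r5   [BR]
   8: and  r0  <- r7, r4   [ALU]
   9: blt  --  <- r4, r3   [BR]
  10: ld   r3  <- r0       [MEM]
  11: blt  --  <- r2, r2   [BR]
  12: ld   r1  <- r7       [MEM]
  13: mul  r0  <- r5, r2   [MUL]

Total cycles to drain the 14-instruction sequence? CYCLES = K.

CYCLES = 10

0. xor.ALU @i0  | RAW r7
1. and.ALU @i1  | RAW r5
2. or.ALU;add.ALU @i2&i3  | 2-wide
3. and.ALU;sll.ALU @i4&i5  | 2-wide
4. or.ALU @i6  | RAW r5
5. beq.BR;and.ALU @i7&i8  | 2-wide
6. blt.BR @i9  | no-port BR/MEM
7. ld.MEM @i10  | no-port MEM/BR
8. blt.BR @i11  | no-port BR/MEM
9. ld.MEM;mul.MUL @i12&i13  | 2-wide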